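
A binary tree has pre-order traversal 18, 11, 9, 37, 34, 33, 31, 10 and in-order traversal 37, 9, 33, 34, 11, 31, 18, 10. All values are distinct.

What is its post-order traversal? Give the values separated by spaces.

37 33 34 9 31 11 10 18

The first element of pre-order is the root; it splits in-order into left and right subtrees.
Root 18: left subtree has 6 nodes {37, 9, 33, 34, 11, 31}, right has 1 {10}.
  Root 11: left subtree has 4 nodes {37, 9, 33, 34}, right has 1 {31}.
    Root 9: left subtree has 1 node {37}, right has 2 {33, 34}.
      Root 34: left subtree has 1 node {33}, right has 0 { }.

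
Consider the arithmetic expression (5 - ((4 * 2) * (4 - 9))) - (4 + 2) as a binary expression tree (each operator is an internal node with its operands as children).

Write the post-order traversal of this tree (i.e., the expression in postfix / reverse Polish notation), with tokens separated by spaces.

Post-order on an expression tree gives postfix notation: for each operator, emit left operand, right operand, then the operator.

5 4 2 * 4 9 - * - 4 2 + -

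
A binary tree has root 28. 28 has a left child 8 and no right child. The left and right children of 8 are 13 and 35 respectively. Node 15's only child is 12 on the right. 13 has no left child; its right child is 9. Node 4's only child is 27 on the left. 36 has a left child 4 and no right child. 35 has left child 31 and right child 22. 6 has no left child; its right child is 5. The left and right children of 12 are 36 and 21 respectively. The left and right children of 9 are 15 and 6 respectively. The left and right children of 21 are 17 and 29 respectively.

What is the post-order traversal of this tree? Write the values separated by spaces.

Post-order visits the left subtree, then the right subtree, then the node.
At 28: go left to 8.
  At 8: go left to 13.
    At 13: no left child.
    At 13: go right to 9.
      At 9: go left to 15.
        At 15: no left child.
        At 15: go right to 12.
          At 12: go left to 36.
            At 36: go left to 4.
              At 4: go left to 27.
                27 is a leaf — visit 27.
              At 4: no right child.
              Visit 4.
            At 36: no right child.
            Visit 36.
          At 12: go right to 21.
            At 21: go left to 17.
              17 is a leaf — visit 17.
            At 21: go right to 29.
              29 is a leaf — visit 29.
            Visit 21.
          Visit 12.
        Visit 15.
      At 9: go right to 6.
        At 6: no left child.
        At 6: go right to 5.
          5 is a leaf — visit 5.
        Visit 6.
      Visit 9.
    Visit 13.
  At 8: go right to 35.
    At 35: go left to 31.
      31 is a leaf — visit 31.
    At 35: go right to 22.
      22 is a leaf — visit 22.
    Visit 35.
  Visit 8.
At 28: no right child.
Visit 28.

27 4 36 17 29 21 12 15 5 6 9 13 31 22 35 8 28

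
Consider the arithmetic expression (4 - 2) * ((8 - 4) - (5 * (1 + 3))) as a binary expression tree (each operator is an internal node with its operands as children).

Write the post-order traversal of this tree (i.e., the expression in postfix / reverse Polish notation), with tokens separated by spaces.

Post-order on an expression tree gives postfix notation: for each operator, emit left operand, right operand, then the operator.

4 2 - 8 4 - 5 1 3 + * - *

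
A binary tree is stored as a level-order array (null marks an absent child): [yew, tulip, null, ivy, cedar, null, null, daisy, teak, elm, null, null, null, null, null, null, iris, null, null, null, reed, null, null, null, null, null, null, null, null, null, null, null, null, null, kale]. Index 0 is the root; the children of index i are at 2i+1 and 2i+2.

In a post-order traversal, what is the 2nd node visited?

iris

Post-order visits the left subtree, then the right subtree, then the node.
At yew: go left to tulip.
  At tulip: go left to ivy.
    At ivy: go left to daisy.
      At daisy: no left child.
      At daisy: go right to iris.
        At iris: no left child.
        At iris: go right to kale.
          kale is a leaf — visit kale.
        Visit iris.
      Visit daisy.
    At ivy: go right to teak.
      teak is a leaf — visit teak.
    Visit ivy.
  At tulip: go right to cedar.
    At cedar: go left to elm.
      At elm: no left child.
      At elm: go right to reed.
        reed is a leaf — visit reed.
      Visit elm.
    At cedar: no right child.
    Visit cedar.
  Visit tulip.
At yew: no right child.
Visit yew.
Full post-order sequence: kale, iris, daisy, teak, ivy, reed, elm, cedar, tulip, yew.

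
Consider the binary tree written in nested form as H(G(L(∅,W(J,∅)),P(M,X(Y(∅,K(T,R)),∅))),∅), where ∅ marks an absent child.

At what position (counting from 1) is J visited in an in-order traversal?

In-order visits the left subtree, then the node, then the right subtree.
At H: go left to G.
  At G: go left to L.
    At L: no left child.
    Visit L.
    At L: go right to W.
      At W: go left to J.
        J is a leaf — visit J.
      Visit W.
      At W: no right child.
  Visit G.
  At G: go right to P.
    At P: go left to M.
      M is a leaf — visit M.
    Visit P.
    At P: go right to X.
      At X: go left to Y.
        At Y: no left child.
        Visit Y.
        At Y: go right to K.
          At K: go left to T.
            T is a leaf — visit T.
          Visit K.
          At K: go right to R.
            R is a leaf — visit R.
      Visit X.
      At X: no right child.
Visit H.
At H: no right child.
Full in-order sequence: L, J, W, G, M, P, Y, T, K, R, X, H.

2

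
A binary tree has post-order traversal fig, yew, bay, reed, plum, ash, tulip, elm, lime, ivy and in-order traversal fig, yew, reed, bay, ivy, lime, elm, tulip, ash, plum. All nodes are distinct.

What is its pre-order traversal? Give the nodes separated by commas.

ivy, reed, yew, fig, bay, lime, elm, tulip, ash, plum

The last element of post-order is the root; it splits in-order into left and right subtrees.
Root ivy: left subtree has 4 nodes {fig, yew, reed, bay}, right has 5 {lime, elm, tulip, ash, plum}.
  Root reed: left subtree has 2 nodes {fig, yew}, right has 1 {bay}.
    Root yew: left subtree has 1 node {fig}, right has 0 { }.
  Root lime: left subtree has 0 nodes { }, right has 4 {elm, tulip, ash, plum}.
    Root elm: left subtree has 0 nodes { }, right has 3 {tulip, ash, plum}.
      Root tulip: left subtree has 0 nodes { }, right has 2 {ash, plum}.
        Root ash: left subtree has 0 nodes { }, right has 1 {plum}.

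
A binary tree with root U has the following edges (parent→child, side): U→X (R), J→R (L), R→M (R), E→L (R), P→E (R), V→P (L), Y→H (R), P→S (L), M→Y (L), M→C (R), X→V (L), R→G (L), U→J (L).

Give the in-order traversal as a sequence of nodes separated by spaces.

In-order visits the left subtree, then the node, then the right subtree.
At U: go left to J.
  At J: go left to R.
    At R: go left to G.
      G is a leaf — visit G.
    Visit R.
    At R: go right to M.
      At M: go left to Y.
        At Y: no left child.
        Visit Y.
        At Y: go right to H.
          H is a leaf — visit H.
      Visit M.
      At M: go right to C.
        C is a leaf — visit C.
  Visit J.
  At J: no right child.
Visit U.
At U: go right to X.
  At X: go left to V.
    At V: go left to P.
      At P: go left to S.
        S is a leaf — visit S.
      Visit P.
      At P: go right to E.
        At E: no left child.
        Visit E.
        At E: go right to L.
          L is a leaf — visit L.
    Visit V.
    At V: no right child.
  Visit X.
  At X: no right child.

G R Y H M C J U S P E L V X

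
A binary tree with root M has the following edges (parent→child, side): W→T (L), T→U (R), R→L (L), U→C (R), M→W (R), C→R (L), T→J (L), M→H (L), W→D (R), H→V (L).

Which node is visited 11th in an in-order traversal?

D

In-order visits the left subtree, then the node, then the right subtree.
At M: go left to H.
  At H: go left to V.
    V is a leaf — visit V.
  Visit H.
  At H: no right child.
Visit M.
At M: go right to W.
  At W: go left to T.
    At T: go left to J.
      J is a leaf — visit J.
    Visit T.
    At T: go right to U.
      At U: no left child.
      Visit U.
      At U: go right to C.
        At C: go left to R.
          At R: go left to L.
            L is a leaf — visit L.
          Visit R.
          At R: no right child.
        Visit C.
        At C: no right child.
  Visit W.
  At W: go right to D.
    D is a leaf — visit D.
Full in-order sequence: V, H, M, J, T, U, L, R, C, W, D.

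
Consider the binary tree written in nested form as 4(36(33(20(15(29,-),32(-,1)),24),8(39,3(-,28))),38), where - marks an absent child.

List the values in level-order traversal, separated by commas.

4, 36, 38, 33, 8, 20, 24, 39, 3, 15, 32, 28, 29, 1

Level-order visits nodes level by level from the root, left to right within each level.
Level 0: 4
Level 1: 36, 38
Level 2: 33, 8
Level 3: 20, 24, 39, 3
Level 4: 15, 32, 28
Level 5: 29, 1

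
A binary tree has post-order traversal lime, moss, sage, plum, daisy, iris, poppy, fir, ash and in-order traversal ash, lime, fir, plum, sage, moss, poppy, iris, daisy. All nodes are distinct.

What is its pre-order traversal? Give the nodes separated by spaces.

The last element of post-order is the root; it splits in-order into left and right subtrees.
Root ash: left subtree has 0 nodes { }, right has 8 {lime, fir, plum, sage, moss, poppy, iris, daisy}.
  Root fir: left subtree has 1 node {lime}, right has 6 {plum, sage, moss, poppy, iris, daisy}.
    Root poppy: left subtree has 3 nodes {plum, sage, moss}, right has 2 {iris, daisy}.
      Root plum: left subtree has 0 nodes { }, right has 2 {sage, moss}.
        Root sage: left subtree has 0 nodes { }, right has 1 {moss}.
      Root iris: left subtree has 0 nodes { }, right has 1 {daisy}.

ash fir lime poppy plum sage moss iris daisy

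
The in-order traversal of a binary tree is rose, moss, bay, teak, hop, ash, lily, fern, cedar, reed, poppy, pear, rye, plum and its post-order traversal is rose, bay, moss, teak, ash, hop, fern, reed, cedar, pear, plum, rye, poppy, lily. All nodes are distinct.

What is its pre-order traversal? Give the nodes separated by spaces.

lily hop teak moss rose bay ash poppy cedar fern reed rye pear plum

The last element of post-order is the root; it splits in-order into left and right subtrees.
Root lily: left subtree has 6 nodes {rose, moss, bay, teak, hop, ash}, right has 7 {fern, cedar, reed, poppy, pear, rye, plum}.
  Root hop: left subtree has 4 nodes {rose, moss, bay, teak}, right has 1 {ash}.
    Root teak: left subtree has 3 nodes {rose, moss, bay}, right has 0 { }.
      Root moss: left subtree has 1 node {rose}, right has 1 {bay}.
  Root poppy: left subtree has 3 nodes {fern, cedar, reed}, right has 3 {pear, rye, plum}.
    Root cedar: left subtree has 1 node {fern}, right has 1 {reed}.
    Root rye: left subtree has 1 node {pear}, right has 1 {plum}.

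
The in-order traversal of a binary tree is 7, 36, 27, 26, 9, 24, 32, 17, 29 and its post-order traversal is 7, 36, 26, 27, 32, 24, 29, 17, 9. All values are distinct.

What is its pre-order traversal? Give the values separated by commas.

The last element of post-order is the root; it splits in-order into left and right subtrees.
Root 9: left subtree has 4 nodes {7, 36, 27, 26}, right has 4 {24, 32, 17, 29}.
  Root 27: left subtree has 2 nodes {7, 36}, right has 1 {26}.
    Root 36: left subtree has 1 node {7}, right has 0 { }.
  Root 17: left subtree has 2 nodes {24, 32}, right has 1 {29}.
    Root 24: left subtree has 0 nodes { }, right has 1 {32}.

9, 27, 36, 7, 26, 17, 24, 32, 29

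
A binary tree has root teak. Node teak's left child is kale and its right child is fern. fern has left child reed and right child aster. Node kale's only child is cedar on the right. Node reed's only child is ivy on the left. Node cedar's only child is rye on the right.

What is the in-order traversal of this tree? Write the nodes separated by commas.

kale, cedar, rye, teak, ivy, reed, fern, aster

In-order visits the left subtree, then the node, then the right subtree.
At teak: go left to kale.
  At kale: no left child.
  Visit kale.
  At kale: go right to cedar.
    At cedar: no left child.
    Visit cedar.
    At cedar: go right to rye.
      rye is a leaf — visit rye.
Visit teak.
At teak: go right to fern.
  At fern: go left to reed.
    At reed: go left to ivy.
      ivy is a leaf — visit ivy.
    Visit reed.
    At reed: no right child.
  Visit fern.
  At fern: go right to aster.
    aster is a leaf — visit aster.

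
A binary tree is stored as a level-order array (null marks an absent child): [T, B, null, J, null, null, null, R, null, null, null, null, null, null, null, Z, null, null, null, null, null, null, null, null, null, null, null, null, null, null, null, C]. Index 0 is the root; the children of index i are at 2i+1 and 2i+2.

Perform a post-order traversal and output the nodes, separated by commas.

C, Z, R, J, B, T

Post-order visits the left subtree, then the right subtree, then the node.
At T: go left to B.
  At B: go left to J.
    At J: go left to R.
      At R: go left to Z.
        At Z: go left to C.
          C is a leaf — visit C.
        At Z: no right child.
        Visit Z.
      At R: no right child.
      Visit R.
    At J: no right child.
    Visit J.
  At B: no right child.
  Visit B.
At T: no right child.
Visit T.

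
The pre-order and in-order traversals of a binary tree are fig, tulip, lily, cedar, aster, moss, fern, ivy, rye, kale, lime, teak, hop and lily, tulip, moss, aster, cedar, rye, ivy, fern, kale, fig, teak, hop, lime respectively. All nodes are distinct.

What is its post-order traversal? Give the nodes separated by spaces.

lily moss aster rye ivy kale fern cedar tulip hop teak lime fig

The first element of pre-order is the root; it splits in-order into left and right subtrees.
Root fig: left subtree has 9 nodes {lily, tulip, moss, aster, cedar, rye, ivy, fern, kale}, right has 3 {teak, hop, lime}.
  Root tulip: left subtree has 1 node {lily}, right has 7 {moss, aster, cedar, rye, ivy, fern, kale}.
    Root cedar: left subtree has 2 nodes {moss, aster}, right has 4 {rye, ivy, fern, kale}.
      Root aster: left subtree has 1 node {moss}, right has 0 { }.
      Root fern: left subtree has 2 nodes {rye, ivy}, right has 1 {kale}.
        Root ivy: left subtree has 1 node {rye}, right has 0 { }.
  Root lime: left subtree has 2 nodes {teak, hop}, right has 0 { }.
    Root teak: left subtree has 0 nodes { }, right has 1 {hop}.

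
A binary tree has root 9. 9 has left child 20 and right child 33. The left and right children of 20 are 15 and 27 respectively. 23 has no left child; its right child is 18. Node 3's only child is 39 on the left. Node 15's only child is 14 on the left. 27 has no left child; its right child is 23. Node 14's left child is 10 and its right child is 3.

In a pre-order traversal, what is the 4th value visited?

Pre-order visits the node, then its left subtree, then its right subtree.
Visit 9.
At 9: go left to 20.
  Visit 20.
  At 20: go left to 15.
    Visit 15.
    At 15: go left to 14.
      Visit 14.
      At 14: go left to 10.
        10 is a leaf — visit 10.
      At 14: go right to 3.
        Visit 3.
        At 3: go left to 39.
          39 is a leaf — visit 39.
        At 3: no right child.
    At 15: no right child.
  At 20: go right to 27.
    Visit 27.
    At 27: no left child.
    At 27: go right to 23.
      Visit 23.
      At 23: no left child.
      At 23: go right to 18.
        18 is a leaf — visit 18.
At 9: go right to 33.
  33 is a leaf — visit 33.
Full pre-order sequence: 9, 20, 15, 14, 10, 3, 39, 27, 23, 18, 33.

14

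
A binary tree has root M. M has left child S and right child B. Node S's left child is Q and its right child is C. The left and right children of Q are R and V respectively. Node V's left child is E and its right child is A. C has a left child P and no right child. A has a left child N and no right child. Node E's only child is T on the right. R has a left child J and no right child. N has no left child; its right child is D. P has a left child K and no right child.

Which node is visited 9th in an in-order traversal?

In-order visits the left subtree, then the node, then the right subtree.
At M: go left to S.
  At S: go left to Q.
    At Q: go left to R.
      At R: go left to J.
        J is a leaf — visit J.
      Visit R.
      At R: no right child.
    Visit Q.
    At Q: go right to V.
      At V: go left to E.
        At E: no left child.
        Visit E.
        At E: go right to T.
          T is a leaf — visit T.
      Visit V.
      At V: go right to A.
        At A: go left to N.
          At N: no left child.
          Visit N.
          At N: go right to D.
            D is a leaf — visit D.
        Visit A.
        At A: no right child.
  Visit S.
  At S: go right to C.
    At C: go left to P.
      At P: go left to K.
        K is a leaf — visit K.
      Visit P.
      At P: no right child.
    Visit C.
    At C: no right child.
Visit M.
At M: go right to B.
  B is a leaf — visit B.
Full in-order sequence: J, R, Q, E, T, V, N, D, A, S, K, P, C, M, B.

A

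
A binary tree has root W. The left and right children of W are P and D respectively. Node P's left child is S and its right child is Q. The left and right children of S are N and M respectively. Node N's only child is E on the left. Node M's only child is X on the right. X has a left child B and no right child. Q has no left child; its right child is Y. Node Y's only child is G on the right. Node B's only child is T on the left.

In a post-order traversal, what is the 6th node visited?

M

Post-order visits the left subtree, then the right subtree, then the node.
At W: go left to P.
  At P: go left to S.
    At S: go left to N.
      At N: go left to E.
        E is a leaf — visit E.
      At N: no right child.
      Visit N.
    At S: go right to M.
      At M: no left child.
      At M: go right to X.
        At X: go left to B.
          At B: go left to T.
            T is a leaf — visit T.
          At B: no right child.
          Visit B.
        At X: no right child.
        Visit X.
      Visit M.
    Visit S.
  At P: go right to Q.
    At Q: no left child.
    At Q: go right to Y.
      At Y: no left child.
      At Y: go right to G.
        G is a leaf — visit G.
      Visit Y.
    Visit Q.
  Visit P.
At W: go right to D.
  D is a leaf — visit D.
Visit W.
Full post-order sequence: E, N, T, B, X, M, S, G, Y, Q, P, D, W.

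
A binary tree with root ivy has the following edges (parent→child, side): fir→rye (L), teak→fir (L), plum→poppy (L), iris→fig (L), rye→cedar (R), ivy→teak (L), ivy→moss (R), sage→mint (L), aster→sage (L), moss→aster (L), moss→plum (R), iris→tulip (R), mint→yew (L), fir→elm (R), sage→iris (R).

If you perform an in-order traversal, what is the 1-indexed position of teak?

5

In-order visits the left subtree, then the node, then the right subtree.
At ivy: go left to teak.
  At teak: go left to fir.
    At fir: go left to rye.
      At rye: no left child.
      Visit rye.
      At rye: go right to cedar.
        cedar is a leaf — visit cedar.
    Visit fir.
    At fir: go right to elm.
      elm is a leaf — visit elm.
  Visit teak.
  At teak: no right child.
Visit ivy.
At ivy: go right to moss.
  At moss: go left to aster.
    At aster: go left to sage.
      At sage: go left to mint.
        At mint: go left to yew.
          yew is a leaf — visit yew.
        Visit mint.
        At mint: no right child.
      Visit sage.
      At sage: go right to iris.
        At iris: go left to fig.
          fig is a leaf — visit fig.
        Visit iris.
        At iris: go right to tulip.
          tulip is a leaf — visit tulip.
    Visit aster.
    At aster: no right child.
  Visit moss.
  At moss: go right to plum.
    At plum: go left to poppy.
      poppy is a leaf — visit poppy.
    Visit plum.
    At plum: no right child.
Full in-order sequence: rye, cedar, fir, elm, teak, ivy, yew, mint, sage, fig, iris, tulip, aster, moss, poppy, plum.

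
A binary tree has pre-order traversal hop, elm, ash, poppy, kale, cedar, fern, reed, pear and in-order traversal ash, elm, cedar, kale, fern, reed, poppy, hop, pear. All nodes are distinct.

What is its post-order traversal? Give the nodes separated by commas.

ash, cedar, reed, fern, kale, poppy, elm, pear, hop

The first element of pre-order is the root; it splits in-order into left and right subtrees.
Root hop: left subtree has 7 nodes {ash, elm, cedar, kale, fern, reed, poppy}, right has 1 {pear}.
  Root elm: left subtree has 1 node {ash}, right has 5 {cedar, kale, fern, reed, poppy}.
    Root poppy: left subtree has 4 nodes {cedar, kale, fern, reed}, right has 0 { }.
      Root kale: left subtree has 1 node {cedar}, right has 2 {fern, reed}.
        Root fern: left subtree has 0 nodes { }, right has 1 {reed}.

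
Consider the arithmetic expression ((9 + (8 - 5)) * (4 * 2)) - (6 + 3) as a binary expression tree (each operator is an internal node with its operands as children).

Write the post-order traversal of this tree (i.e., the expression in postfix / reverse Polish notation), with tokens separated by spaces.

9 8 5 - + 4 2 * * 6 3 + -

Post-order on an expression tree gives postfix notation: for each operator, emit left operand, right operand, then the operator.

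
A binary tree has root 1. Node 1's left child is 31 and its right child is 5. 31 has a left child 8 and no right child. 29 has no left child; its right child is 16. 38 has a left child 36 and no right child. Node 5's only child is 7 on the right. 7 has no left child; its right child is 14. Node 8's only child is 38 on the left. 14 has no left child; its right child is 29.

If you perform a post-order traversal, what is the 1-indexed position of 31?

Post-order visits the left subtree, then the right subtree, then the node.
At 1: go left to 31.
  At 31: go left to 8.
    At 8: go left to 38.
      At 38: go left to 36.
        36 is a leaf — visit 36.
      At 38: no right child.
      Visit 38.
    At 8: no right child.
    Visit 8.
  At 31: no right child.
  Visit 31.
At 1: go right to 5.
  At 5: no left child.
  At 5: go right to 7.
    At 7: no left child.
    At 7: go right to 14.
      At 14: no left child.
      At 14: go right to 29.
        At 29: no left child.
        At 29: go right to 16.
          16 is a leaf — visit 16.
        Visit 29.
      Visit 14.
    Visit 7.
  Visit 5.
Visit 1.
Full post-order sequence: 36, 38, 8, 31, 16, 29, 14, 7, 5, 1.

4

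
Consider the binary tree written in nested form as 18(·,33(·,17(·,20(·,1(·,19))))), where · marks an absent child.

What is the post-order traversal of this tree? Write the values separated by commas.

Post-order visits the left subtree, then the right subtree, then the node.
At 18: no left child.
At 18: go right to 33.
  At 33: no left child.
  At 33: go right to 17.
    At 17: no left child.
    At 17: go right to 20.
      At 20: no left child.
      At 20: go right to 1.
        At 1: no left child.
        At 1: go right to 19.
          19 is a leaf — visit 19.
        Visit 1.
      Visit 20.
    Visit 17.
  Visit 33.
Visit 18.

19, 1, 20, 17, 33, 18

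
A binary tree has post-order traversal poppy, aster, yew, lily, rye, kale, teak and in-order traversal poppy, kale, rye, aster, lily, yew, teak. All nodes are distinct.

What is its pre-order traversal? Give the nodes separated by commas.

teak, kale, poppy, rye, lily, aster, yew

The last element of post-order is the root; it splits in-order into left and right subtrees.
Root teak: left subtree has 6 nodes {poppy, kale, rye, aster, lily, yew}, right has 0 { }.
  Root kale: left subtree has 1 node {poppy}, right has 4 {rye, aster, lily, yew}.
    Root rye: left subtree has 0 nodes { }, right has 3 {aster, lily, yew}.
      Root lily: left subtree has 1 node {aster}, right has 1 {yew}.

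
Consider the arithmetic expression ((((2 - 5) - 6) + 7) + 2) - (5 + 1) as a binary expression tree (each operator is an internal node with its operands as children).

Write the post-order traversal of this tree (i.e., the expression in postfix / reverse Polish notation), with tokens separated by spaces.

Post-order on an expression tree gives postfix notation: for each operator, emit left operand, right operand, then the operator.

2 5 - 6 - 7 + 2 + 5 1 + -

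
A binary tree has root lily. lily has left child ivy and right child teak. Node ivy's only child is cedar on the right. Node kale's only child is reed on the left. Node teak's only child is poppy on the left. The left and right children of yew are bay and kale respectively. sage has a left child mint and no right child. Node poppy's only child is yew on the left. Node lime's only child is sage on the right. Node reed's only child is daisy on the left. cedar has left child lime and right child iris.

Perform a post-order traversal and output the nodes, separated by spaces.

mint sage lime iris cedar ivy bay daisy reed kale yew poppy teak lily

Post-order visits the left subtree, then the right subtree, then the node.
At lily: go left to ivy.
  At ivy: no left child.
  At ivy: go right to cedar.
    At cedar: go left to lime.
      At lime: no left child.
      At lime: go right to sage.
        At sage: go left to mint.
          mint is a leaf — visit mint.
        At sage: no right child.
        Visit sage.
      Visit lime.
    At cedar: go right to iris.
      iris is a leaf — visit iris.
    Visit cedar.
  Visit ivy.
At lily: go right to teak.
  At teak: go left to poppy.
    At poppy: go left to yew.
      At yew: go left to bay.
        bay is a leaf — visit bay.
      At yew: go right to kale.
        At kale: go left to reed.
          At reed: go left to daisy.
            daisy is a leaf — visit daisy.
          At reed: no right child.
          Visit reed.
        At kale: no right child.
        Visit kale.
      Visit yew.
    At poppy: no right child.
    Visit poppy.
  At teak: no right child.
  Visit teak.
Visit lily.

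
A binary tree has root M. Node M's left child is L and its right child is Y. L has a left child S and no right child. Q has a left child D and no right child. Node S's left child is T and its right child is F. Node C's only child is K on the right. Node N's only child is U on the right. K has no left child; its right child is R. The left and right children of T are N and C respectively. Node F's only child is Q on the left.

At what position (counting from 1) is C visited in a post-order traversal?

Post-order visits the left subtree, then the right subtree, then the node.
At M: go left to L.
  At L: go left to S.
    At S: go left to T.
      At T: go left to N.
        At N: no left child.
        At N: go right to U.
          U is a leaf — visit U.
        Visit N.
      At T: go right to C.
        At C: no left child.
        At C: go right to K.
          At K: no left child.
          At K: go right to R.
            R is a leaf — visit R.
          Visit K.
        Visit C.
      Visit T.
    At S: go right to F.
      At F: go left to Q.
        At Q: go left to D.
          D is a leaf — visit D.
        At Q: no right child.
        Visit Q.
      At F: no right child.
      Visit F.
    Visit S.
  At L: no right child.
  Visit L.
At M: go right to Y.
  Y is a leaf — visit Y.
Visit M.
Full post-order sequence: U, N, R, K, C, T, D, Q, F, S, L, Y, M.

5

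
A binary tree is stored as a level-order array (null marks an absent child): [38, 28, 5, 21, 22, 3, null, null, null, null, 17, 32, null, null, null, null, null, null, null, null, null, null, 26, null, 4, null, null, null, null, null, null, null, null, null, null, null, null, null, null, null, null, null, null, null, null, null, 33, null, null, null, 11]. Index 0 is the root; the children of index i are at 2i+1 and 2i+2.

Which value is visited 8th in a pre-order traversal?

5

Pre-order visits the node, then its left subtree, then its right subtree.
Visit 38.
At 38: go left to 28.
  Visit 28.
  At 28: go left to 21.
    21 is a leaf — visit 21.
  At 28: go right to 22.
    Visit 22.
    At 22: no left child.
    At 22: go right to 17.
      Visit 17.
      At 17: no left child.
      At 17: go right to 26.
        Visit 26.
        At 26: no left child.
        At 26: go right to 33.
          33 is a leaf — visit 33.
At 38: go right to 5.
  Visit 5.
  At 5: go left to 3.
    Visit 3.
    At 3: go left to 32.
      Visit 32.
      At 32: no left child.
      At 32: go right to 4.
        Visit 4.
        At 4: no left child.
        At 4: go right to 11.
          11 is a leaf — visit 11.
    At 3: no right child.
  At 5: no right child.
Full pre-order sequence: 38, 28, 21, 22, 17, 26, 33, 5, 3, 32, 4, 11.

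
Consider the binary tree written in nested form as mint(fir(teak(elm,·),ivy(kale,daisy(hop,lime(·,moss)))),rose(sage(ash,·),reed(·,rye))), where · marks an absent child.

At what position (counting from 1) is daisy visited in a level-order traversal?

10

Level-order visits nodes level by level from the root, left to right within each level.
Level 0: mint
Level 1: fir, rose
Level 2: teak, ivy, sage, reed
Level 3: elm, kale, daisy, ash, rye
Level 4: hop, lime
Level 5: moss
Full level-order sequence: mint, fir, rose, teak, ivy, sage, reed, elm, kale, daisy, ash, rye, hop, lime, moss.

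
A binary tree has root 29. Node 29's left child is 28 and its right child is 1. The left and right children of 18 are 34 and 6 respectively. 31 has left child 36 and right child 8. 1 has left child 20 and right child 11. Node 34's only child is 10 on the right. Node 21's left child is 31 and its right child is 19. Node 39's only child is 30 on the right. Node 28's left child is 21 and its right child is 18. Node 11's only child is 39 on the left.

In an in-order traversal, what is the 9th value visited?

18

In-order visits the left subtree, then the node, then the right subtree.
At 29: go left to 28.
  At 28: go left to 21.
    At 21: go left to 31.
      At 31: go left to 36.
        36 is a leaf — visit 36.
      Visit 31.
      At 31: go right to 8.
        8 is a leaf — visit 8.
    Visit 21.
    At 21: go right to 19.
      19 is a leaf — visit 19.
  Visit 28.
  At 28: go right to 18.
    At 18: go left to 34.
      At 34: no left child.
      Visit 34.
      At 34: go right to 10.
        10 is a leaf — visit 10.
    Visit 18.
    At 18: go right to 6.
      6 is a leaf — visit 6.
Visit 29.
At 29: go right to 1.
  At 1: go left to 20.
    20 is a leaf — visit 20.
  Visit 1.
  At 1: go right to 11.
    At 11: go left to 39.
      At 39: no left child.
      Visit 39.
      At 39: go right to 30.
        30 is a leaf — visit 30.
    Visit 11.
    At 11: no right child.
Full in-order sequence: 36, 31, 8, 21, 19, 28, 34, 10, 18, 6, 29, 20, 1, 39, 30, 11.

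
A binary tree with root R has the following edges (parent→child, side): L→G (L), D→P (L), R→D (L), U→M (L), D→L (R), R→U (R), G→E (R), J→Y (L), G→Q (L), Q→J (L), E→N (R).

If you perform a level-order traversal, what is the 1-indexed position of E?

Level-order visits nodes level by level from the root, left to right within each level.
Level 0: R
Level 1: D, U
Level 2: P, L, M
Level 3: G
Level 4: Q, E
Level 5: J, N
Level 6: Y
Full level-order sequence: R, D, U, P, L, M, G, Q, E, J, N, Y.

9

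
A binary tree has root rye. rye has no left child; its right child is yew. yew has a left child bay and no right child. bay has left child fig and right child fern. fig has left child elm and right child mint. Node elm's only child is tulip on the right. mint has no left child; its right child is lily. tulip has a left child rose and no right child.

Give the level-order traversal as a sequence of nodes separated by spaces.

Level-order visits nodes level by level from the root, left to right within each level.
Level 0: rye
Level 1: yew
Level 2: bay
Level 3: fig, fern
Level 4: elm, mint
Level 5: tulip, lily
Level 6: rose

rye yew bay fig fern elm mint tulip lily rose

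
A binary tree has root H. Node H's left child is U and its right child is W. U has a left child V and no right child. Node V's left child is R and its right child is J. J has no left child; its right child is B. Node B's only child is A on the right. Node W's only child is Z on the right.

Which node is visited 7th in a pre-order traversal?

A

Pre-order visits the node, then its left subtree, then its right subtree.
Visit H.
At H: go left to U.
  Visit U.
  At U: go left to V.
    Visit V.
    At V: go left to R.
      R is a leaf — visit R.
    At V: go right to J.
      Visit J.
      At J: no left child.
      At J: go right to B.
        Visit B.
        At B: no left child.
        At B: go right to A.
          A is a leaf — visit A.
  At U: no right child.
At H: go right to W.
  Visit W.
  At W: no left child.
  At W: go right to Z.
    Z is a leaf — visit Z.
Full pre-order sequence: H, U, V, R, J, B, A, W, Z.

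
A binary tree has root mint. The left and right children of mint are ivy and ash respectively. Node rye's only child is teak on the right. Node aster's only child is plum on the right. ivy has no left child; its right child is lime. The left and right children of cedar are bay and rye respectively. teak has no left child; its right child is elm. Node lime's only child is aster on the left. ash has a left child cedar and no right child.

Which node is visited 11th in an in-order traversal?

ash

In-order visits the left subtree, then the node, then the right subtree.
At mint: go left to ivy.
  At ivy: no left child.
  Visit ivy.
  At ivy: go right to lime.
    At lime: go left to aster.
      At aster: no left child.
      Visit aster.
      At aster: go right to plum.
        plum is a leaf — visit plum.
    Visit lime.
    At lime: no right child.
Visit mint.
At mint: go right to ash.
  At ash: go left to cedar.
    At cedar: go left to bay.
      bay is a leaf — visit bay.
    Visit cedar.
    At cedar: go right to rye.
      At rye: no left child.
      Visit rye.
      At rye: go right to teak.
        At teak: no left child.
        Visit teak.
        At teak: go right to elm.
          elm is a leaf — visit elm.
  Visit ash.
  At ash: no right child.
Full in-order sequence: ivy, aster, plum, lime, mint, bay, cedar, rye, teak, elm, ash.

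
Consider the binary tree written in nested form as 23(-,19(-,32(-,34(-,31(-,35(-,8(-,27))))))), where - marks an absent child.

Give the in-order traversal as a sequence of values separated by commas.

23, 19, 32, 34, 31, 35, 8, 27

In-order visits the left subtree, then the node, then the right subtree.
At 23: no left child.
Visit 23.
At 23: go right to 19.
  At 19: no left child.
  Visit 19.
  At 19: go right to 32.
    At 32: no left child.
    Visit 32.
    At 32: go right to 34.
      At 34: no left child.
      Visit 34.
      At 34: go right to 31.
        At 31: no left child.
        Visit 31.
        At 31: go right to 35.
          At 35: no left child.
          Visit 35.
          At 35: go right to 8.
            At 8: no left child.
            Visit 8.
            At 8: go right to 27.
              27 is a leaf — visit 27.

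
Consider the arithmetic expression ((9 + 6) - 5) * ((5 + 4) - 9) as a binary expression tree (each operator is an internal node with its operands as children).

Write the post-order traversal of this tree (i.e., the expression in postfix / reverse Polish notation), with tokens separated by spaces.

Post-order on an expression tree gives postfix notation: for each operator, emit left operand, right operand, then the operator.

9 6 + 5 - 5 4 + 9 - *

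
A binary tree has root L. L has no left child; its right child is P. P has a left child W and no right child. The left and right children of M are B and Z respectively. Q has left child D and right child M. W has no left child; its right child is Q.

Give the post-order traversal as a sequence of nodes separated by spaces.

D B Z M Q W P L

Post-order visits the left subtree, then the right subtree, then the node.
At L: no left child.
At L: go right to P.
  At P: go left to W.
    At W: no left child.
    At W: go right to Q.
      At Q: go left to D.
        D is a leaf — visit D.
      At Q: go right to M.
        At M: go left to B.
          B is a leaf — visit B.
        At M: go right to Z.
          Z is a leaf — visit Z.
        Visit M.
      Visit Q.
    Visit W.
  At P: no right child.
  Visit P.
Visit L.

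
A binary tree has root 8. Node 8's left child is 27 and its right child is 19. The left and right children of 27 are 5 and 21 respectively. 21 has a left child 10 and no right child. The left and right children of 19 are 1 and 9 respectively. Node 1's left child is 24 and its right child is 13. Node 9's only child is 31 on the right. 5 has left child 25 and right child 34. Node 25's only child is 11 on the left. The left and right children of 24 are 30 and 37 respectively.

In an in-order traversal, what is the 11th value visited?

In-order visits the left subtree, then the node, then the right subtree.
At 8: go left to 27.
  At 27: go left to 5.
    At 5: go left to 25.
      At 25: go left to 11.
        11 is a leaf — visit 11.
      Visit 25.
      At 25: no right child.
    Visit 5.
    At 5: go right to 34.
      34 is a leaf — visit 34.
  Visit 27.
  At 27: go right to 21.
    At 21: go left to 10.
      10 is a leaf — visit 10.
    Visit 21.
    At 21: no right child.
Visit 8.
At 8: go right to 19.
  At 19: go left to 1.
    At 1: go left to 24.
      At 24: go left to 30.
        30 is a leaf — visit 30.
      Visit 24.
      At 24: go right to 37.
        37 is a leaf — visit 37.
    Visit 1.
    At 1: go right to 13.
      13 is a leaf — visit 13.
  Visit 19.
  At 19: go right to 9.
    At 9: no left child.
    Visit 9.
    At 9: go right to 31.
      31 is a leaf — visit 31.
Full in-order sequence: 11, 25, 5, 34, 27, 10, 21, 8, 30, 24, 37, 1, 13, 19, 9, 31.

37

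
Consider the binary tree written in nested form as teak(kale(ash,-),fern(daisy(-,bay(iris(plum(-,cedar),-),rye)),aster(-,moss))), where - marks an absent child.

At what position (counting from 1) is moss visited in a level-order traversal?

Level-order visits nodes level by level from the root, left to right within each level.
Level 0: teak
Level 1: kale, fern
Level 2: ash, daisy, aster
Level 3: bay, moss
Level 4: iris, rye
Level 5: plum
Level 6: cedar
Full level-order sequence: teak, kale, fern, ash, daisy, aster, bay, moss, iris, rye, plum, cedar.

8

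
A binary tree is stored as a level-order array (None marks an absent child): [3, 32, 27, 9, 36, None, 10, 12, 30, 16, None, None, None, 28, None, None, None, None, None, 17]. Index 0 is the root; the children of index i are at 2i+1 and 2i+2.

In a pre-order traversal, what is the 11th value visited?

Pre-order visits the node, then its left subtree, then its right subtree.
Visit 3.
At 3: go left to 32.
  Visit 32.
  At 32: go left to 9.
    Visit 9.
    At 9: go left to 12.
      12 is a leaf — visit 12.
    At 9: go right to 30.
      30 is a leaf — visit 30.
  At 32: go right to 36.
    Visit 36.
    At 36: go left to 16.
      Visit 16.
      At 16: go left to 17.
        17 is a leaf — visit 17.
      At 16: no right child.
    At 36: no right child.
At 3: go right to 27.
  Visit 27.
  At 27: no left child.
  At 27: go right to 10.
    Visit 10.
    At 10: go left to 28.
      28 is a leaf — visit 28.
    At 10: no right child.
Full pre-order sequence: 3, 32, 9, 12, 30, 36, 16, 17, 27, 10, 28.

28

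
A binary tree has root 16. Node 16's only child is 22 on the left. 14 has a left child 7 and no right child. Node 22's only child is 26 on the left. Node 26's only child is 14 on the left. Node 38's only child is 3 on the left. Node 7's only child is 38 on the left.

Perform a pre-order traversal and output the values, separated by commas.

Pre-order visits the node, then its left subtree, then its right subtree.
Visit 16.
At 16: go left to 22.
  Visit 22.
  At 22: go left to 26.
    Visit 26.
    At 26: go left to 14.
      Visit 14.
      At 14: go left to 7.
        Visit 7.
        At 7: go left to 38.
          Visit 38.
          At 38: go left to 3.
            3 is a leaf — visit 3.
          At 38: no right child.
        At 7: no right child.
      At 14: no right child.
    At 26: no right child.
  At 22: no right child.
At 16: no right child.

16, 22, 26, 14, 7, 38, 3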